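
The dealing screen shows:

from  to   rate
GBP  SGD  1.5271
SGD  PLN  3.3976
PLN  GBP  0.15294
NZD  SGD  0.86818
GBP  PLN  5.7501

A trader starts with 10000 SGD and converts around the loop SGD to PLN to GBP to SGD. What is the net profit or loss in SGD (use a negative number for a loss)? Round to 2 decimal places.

10000 SGD × 3.3976 = 33976 PLN
33976 PLN × 0.15294 = 5196.28944 GBP
5196.28944 GBP × 1.5271 = 7935.253603824 SGD
Net change: 7935.253603824 − 10000 = -2064.746396176 SGD

-2064.75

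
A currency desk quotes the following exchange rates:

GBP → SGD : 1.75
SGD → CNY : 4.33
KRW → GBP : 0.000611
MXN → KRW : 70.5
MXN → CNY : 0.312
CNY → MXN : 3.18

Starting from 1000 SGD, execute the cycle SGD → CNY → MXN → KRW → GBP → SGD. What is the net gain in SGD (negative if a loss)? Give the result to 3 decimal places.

37.967

1000 SGD × 4.33 = 4330 CNY
4330 CNY × 3.18 = 13769.4 MXN
13769.4 MXN × 70.5 = 970742.7 KRW
970742.7 KRW × 0.000611 = 593.1237897 GBP
593.1237897 GBP × 1.75 = 1037.966631975 SGD
Net change: 1037.966631975 − 1000 = 37.966631975 SGD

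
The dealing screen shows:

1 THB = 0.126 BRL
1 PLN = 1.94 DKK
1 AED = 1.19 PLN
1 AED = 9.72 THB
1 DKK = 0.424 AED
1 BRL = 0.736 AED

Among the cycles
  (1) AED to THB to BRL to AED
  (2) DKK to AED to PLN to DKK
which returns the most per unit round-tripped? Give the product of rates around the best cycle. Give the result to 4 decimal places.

0.9788

(1) 9.72 × 0.126 × 0.736 = 0.90139
(2) 0.424 × 1.19 × 1.94 = 0.97885
Highest is cycle (2) at 0.9788 (≤1, no arbitrage).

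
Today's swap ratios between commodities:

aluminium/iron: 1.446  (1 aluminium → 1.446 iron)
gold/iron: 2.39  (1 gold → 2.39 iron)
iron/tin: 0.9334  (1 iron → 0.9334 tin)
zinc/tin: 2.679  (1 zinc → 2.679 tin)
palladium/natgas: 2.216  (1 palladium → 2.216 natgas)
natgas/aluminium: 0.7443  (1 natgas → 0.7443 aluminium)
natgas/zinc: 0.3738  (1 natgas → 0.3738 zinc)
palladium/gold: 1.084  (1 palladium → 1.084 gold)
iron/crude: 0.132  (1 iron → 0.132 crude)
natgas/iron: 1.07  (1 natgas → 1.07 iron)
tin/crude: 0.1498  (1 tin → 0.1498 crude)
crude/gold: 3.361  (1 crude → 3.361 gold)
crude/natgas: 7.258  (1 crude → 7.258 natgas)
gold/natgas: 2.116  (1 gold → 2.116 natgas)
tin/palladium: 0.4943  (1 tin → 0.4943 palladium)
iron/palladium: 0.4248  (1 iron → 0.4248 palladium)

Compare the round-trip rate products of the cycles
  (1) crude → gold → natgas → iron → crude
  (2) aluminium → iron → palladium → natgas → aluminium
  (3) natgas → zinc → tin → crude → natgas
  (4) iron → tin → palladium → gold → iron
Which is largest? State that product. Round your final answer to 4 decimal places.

(1) 3.361 × 2.116 × 1.07 × 0.132 = 1.00448
(2) 1.446 × 0.4248 × 2.216 × 0.7443 = 1.01314
(3) 0.3738 × 2.679 × 0.1498 × 7.258 = 1.08878
(4) 0.9334 × 0.4943 × 1.084 × 2.39 = 1.19532
Highest is cycle (4) at 1.1953 (>1, arbitrage).

1.1953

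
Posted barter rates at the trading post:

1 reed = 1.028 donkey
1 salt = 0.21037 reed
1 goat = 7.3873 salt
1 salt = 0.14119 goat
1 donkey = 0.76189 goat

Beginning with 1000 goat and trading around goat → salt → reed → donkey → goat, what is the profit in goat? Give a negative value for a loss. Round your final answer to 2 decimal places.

1000 goat × 7.3873 = 7387.3 salt
7387.3 salt × 0.21037 = 1554.066301 reed
1554.066301 reed × 1.028 = 1597.580157428 donkey
1597.580157428 donkey × 0.76189 = 1217.18034614281892 goat
Net change: 1217.18034614281892 − 1000 = 217.18034614281892 goat

217.18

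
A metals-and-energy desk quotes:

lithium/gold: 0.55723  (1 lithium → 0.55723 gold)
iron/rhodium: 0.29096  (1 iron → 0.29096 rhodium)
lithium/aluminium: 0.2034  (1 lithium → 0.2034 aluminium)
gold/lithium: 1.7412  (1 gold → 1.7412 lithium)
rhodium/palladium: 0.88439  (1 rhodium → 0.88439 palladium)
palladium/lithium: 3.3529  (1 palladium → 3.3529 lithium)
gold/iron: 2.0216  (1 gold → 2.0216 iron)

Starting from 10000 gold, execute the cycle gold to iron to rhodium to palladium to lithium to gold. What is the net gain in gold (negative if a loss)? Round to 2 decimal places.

10000 gold × 2.0216 = 20216 iron
20216 iron × 0.29096 = 5882.04736 rhodium
5882.04736 rhodium × 0.88439 = 5202.0238647104 palladium
5202.0238647104 palladium × 3.3529 = 17441.86581598750016 lithium
17441.86581598750016 lithium × 0.55723 = 9719.1308886427147141568 gold
Net change: 9719.1308886427147141568 − 10000 = -280.8691113572852858432 gold

-280.87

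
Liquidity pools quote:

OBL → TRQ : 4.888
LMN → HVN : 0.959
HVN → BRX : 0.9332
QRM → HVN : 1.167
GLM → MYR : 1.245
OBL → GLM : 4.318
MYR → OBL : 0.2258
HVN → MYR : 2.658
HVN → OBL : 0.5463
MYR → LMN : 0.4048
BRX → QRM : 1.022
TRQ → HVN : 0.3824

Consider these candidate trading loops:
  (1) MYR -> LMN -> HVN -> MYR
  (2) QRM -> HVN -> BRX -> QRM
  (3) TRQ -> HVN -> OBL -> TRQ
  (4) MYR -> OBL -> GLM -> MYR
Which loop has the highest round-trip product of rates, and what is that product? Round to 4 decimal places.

1.2139

(1) 0.4048 × 0.959 × 2.658 = 1.03184
(2) 1.167 × 0.9332 × 1.022 = 1.11300
(3) 0.3824 × 0.5463 × 4.888 = 1.02113
(4) 0.2258 × 4.318 × 1.245 = 1.21388
Highest is cycle (4) at 1.2139 (>1, arbitrage).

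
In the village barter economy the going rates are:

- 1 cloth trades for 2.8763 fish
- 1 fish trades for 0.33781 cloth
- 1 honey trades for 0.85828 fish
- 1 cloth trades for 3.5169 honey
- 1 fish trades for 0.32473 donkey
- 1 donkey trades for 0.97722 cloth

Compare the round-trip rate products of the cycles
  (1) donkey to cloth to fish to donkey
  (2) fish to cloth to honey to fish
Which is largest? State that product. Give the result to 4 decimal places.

(1) 0.97722 × 2.8763 × 0.32473 = 0.91274
(2) 0.33781 × 3.5169 × 0.85828 = 1.01967
Highest is cycle (2) at 1.0197 (>1, arbitrage).

1.0197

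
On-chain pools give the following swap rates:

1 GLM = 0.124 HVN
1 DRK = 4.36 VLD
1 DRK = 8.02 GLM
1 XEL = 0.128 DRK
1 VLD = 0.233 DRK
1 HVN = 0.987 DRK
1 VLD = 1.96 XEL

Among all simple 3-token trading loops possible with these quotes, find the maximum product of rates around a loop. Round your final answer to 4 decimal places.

VLD→XEL→DRK→VLD: 1.96 × 0.128 × 4.36 = 1.09384
HVN→DRK→GLM→HVN: 0.987 × 8.02 × 0.124 = 0.98155
Maximum is VLD→XEL→DRK→VLD at 1.0938; arbitrage exists.

1.0938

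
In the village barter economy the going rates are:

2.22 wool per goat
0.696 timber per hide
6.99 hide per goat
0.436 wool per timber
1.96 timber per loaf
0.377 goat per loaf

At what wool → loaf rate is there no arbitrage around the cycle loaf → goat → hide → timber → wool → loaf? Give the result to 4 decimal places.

Known legs of the cycle: 0.377 × 6.99 × 0.696 × 0.436 = 0.79967635488
For no arbitrage the full-cycle product must be 1, so the missing rate is 1 / 0.79967635488 ≈ 1.250506.

1.2505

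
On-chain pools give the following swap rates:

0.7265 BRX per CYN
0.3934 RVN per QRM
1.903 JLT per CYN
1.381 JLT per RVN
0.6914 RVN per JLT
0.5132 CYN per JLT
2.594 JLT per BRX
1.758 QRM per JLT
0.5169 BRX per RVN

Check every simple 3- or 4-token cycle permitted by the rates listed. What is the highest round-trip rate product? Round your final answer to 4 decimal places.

CYN→BRX→JLT→CYN: 0.7265 × 2.594 × 0.5132 = 0.96715
RVN→JLT→QRM→RVN: 1.381 × 1.758 × 0.3934 = 0.95510
RVN→BRX→JLT→QRM→RVN: 0.5169 × 2.594 × 1.758 × 0.3934 = 0.92732
RVN→BRX→JLT→RVN: 0.5169 × 2.594 × 0.6914 = 0.92706
Maximum is CYN→BRX→JLT→CYN at 0.9671; no arbitrage — every cycle loses value.

0.9671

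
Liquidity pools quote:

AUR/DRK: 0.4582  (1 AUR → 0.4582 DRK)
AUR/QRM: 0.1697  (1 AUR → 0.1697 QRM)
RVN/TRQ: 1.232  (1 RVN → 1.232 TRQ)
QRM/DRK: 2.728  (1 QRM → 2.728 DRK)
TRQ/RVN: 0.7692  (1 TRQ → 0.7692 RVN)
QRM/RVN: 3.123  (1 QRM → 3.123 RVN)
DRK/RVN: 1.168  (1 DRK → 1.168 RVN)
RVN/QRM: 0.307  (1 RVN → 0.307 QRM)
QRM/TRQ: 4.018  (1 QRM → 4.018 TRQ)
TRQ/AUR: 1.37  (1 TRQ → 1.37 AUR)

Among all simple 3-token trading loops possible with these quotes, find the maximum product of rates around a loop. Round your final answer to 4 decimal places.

0.9782

QRM→DRK→RVN→QRM: 2.728 × 1.168 × 0.307 = 0.97820
QRM→TRQ→RVN→QRM: 4.018 × 0.7692 × 0.307 = 0.94883
AUR→QRM→TRQ→AUR: 0.1697 × 4.018 × 1.37 = 0.93414
Maximum is QRM→DRK→RVN→QRM at 0.9782; no arbitrage — every cycle loses value.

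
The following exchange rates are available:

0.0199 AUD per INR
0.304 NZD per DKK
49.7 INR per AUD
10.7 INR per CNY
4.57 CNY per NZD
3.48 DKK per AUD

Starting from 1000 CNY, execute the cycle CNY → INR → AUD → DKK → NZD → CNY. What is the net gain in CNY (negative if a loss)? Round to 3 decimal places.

1000 CNY × 10.7 = 10700 INR
10700 INR × 0.0199 = 212.93 AUD
212.93 AUD × 3.48 = 740.9964 DKK
740.9964 DKK × 0.304 = 225.2629056 NZD
225.2629056 NZD × 4.57 = 1029.451478592 CNY
Net change: 1029.451478592 − 1000 = 29.451478592 CNY

29.451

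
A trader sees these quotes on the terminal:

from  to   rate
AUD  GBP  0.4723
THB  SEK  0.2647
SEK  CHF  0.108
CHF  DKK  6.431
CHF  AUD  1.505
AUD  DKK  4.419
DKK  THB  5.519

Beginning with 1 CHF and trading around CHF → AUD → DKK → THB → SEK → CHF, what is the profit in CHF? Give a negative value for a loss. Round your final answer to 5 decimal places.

1 CHF × 1.505 = 1.505 AUD
1.505 AUD × 4.419 = 6.650595 DKK
6.650595 DKK × 5.519 = 36.704633805 THB
36.704633805 THB × 0.2647 = 9.7157165681835 SEK
9.7157165681835 SEK × 0.108 = 1.049297389363818 CHF
Net change: 1.049297389363818 − 1 = 0.049297389363818 CHF

0.04930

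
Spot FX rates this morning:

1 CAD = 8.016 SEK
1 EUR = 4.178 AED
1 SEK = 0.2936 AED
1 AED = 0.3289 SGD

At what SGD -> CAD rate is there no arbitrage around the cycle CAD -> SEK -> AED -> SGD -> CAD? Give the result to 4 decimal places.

1.2919

Known legs of the cycle: 8.016 × 0.2936 × 0.3289 = 0.77406536064
For no arbitrage the full-cycle product must be 1, so the missing rate is 1 / 0.77406536064 ≈ 1.291881.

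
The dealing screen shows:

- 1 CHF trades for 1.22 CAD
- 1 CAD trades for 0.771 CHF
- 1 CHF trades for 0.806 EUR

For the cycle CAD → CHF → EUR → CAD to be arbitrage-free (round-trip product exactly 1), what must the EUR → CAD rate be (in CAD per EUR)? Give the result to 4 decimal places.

Known legs of the cycle: 0.771 × 0.806 = 0.621426
For no arbitrage the full-cycle product must be 1, so the missing rate is 1 / 0.621426 ≈ 1.609202.

1.6092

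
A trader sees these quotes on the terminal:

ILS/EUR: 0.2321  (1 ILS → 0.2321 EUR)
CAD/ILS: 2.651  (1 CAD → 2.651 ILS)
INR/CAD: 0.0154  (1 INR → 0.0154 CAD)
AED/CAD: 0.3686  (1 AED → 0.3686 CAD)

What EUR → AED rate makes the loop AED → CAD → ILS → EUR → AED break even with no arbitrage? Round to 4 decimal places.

Known legs of the cycle: 0.3686 × 2.651 × 0.2321 = 0.22679851106
For no arbitrage the full-cycle product must be 1, so the missing rate is 1 / 0.22679851106 ≈ 4.409200.

4.4092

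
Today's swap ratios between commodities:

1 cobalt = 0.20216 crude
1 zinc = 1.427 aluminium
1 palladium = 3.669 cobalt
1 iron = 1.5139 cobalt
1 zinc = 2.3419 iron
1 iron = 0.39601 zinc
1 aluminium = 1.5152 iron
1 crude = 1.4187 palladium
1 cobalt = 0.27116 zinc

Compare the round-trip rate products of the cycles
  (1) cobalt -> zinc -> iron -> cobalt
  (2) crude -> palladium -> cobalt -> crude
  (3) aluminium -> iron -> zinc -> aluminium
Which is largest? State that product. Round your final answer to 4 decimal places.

1.0523

(1) 0.27116 × 2.3419 × 1.5139 = 0.96137
(2) 1.4187 × 3.669 × 0.20216 = 1.05229
(3) 1.5152 × 0.39601 × 1.427 = 0.85625
Highest is cycle (2) at 1.0523 (>1, arbitrage).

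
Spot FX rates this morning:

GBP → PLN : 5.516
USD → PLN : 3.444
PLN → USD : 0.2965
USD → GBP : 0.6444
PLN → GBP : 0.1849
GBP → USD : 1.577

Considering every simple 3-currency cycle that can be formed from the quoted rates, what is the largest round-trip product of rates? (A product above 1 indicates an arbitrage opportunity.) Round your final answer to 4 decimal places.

1.0539

USD→GBP→PLN→USD: 0.6444 × 5.516 × 0.2965 = 1.05391
USD→PLN→GBP→USD: 3.444 × 0.1849 × 1.577 = 1.00423
Maximum is USD→GBP→PLN→USD at 1.0539; arbitrage exists.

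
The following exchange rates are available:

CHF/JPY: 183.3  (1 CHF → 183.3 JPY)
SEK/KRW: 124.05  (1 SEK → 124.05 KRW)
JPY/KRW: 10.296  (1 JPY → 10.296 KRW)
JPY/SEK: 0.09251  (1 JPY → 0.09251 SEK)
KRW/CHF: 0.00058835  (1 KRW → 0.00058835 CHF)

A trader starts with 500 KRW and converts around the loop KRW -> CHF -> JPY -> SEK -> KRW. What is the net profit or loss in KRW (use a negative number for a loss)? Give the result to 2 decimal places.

118.80

500 KRW × 0.00058835 = 0.294175 CHF
0.294175 CHF × 183.3 = 53.9222775 JPY
53.9222775 JPY × 0.09251 = 4.988349891525 SEK
4.988349891525 SEK × 124.05 = 618.80480404367625 KRW
Net change: 618.80480404367625 − 500 = 118.80480404367625 KRW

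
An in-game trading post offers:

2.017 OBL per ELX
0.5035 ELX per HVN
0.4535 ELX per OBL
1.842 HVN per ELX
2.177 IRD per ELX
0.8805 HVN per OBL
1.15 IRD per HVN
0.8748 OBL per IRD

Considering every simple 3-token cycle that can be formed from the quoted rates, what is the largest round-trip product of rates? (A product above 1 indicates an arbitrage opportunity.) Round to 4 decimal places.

ELX→OBL→HVN→ELX: 2.017 × 0.8805 × 0.5035 = 0.89420
HVN→IRD→OBL→HVN: 1.15 × 0.8748 × 0.8805 = 0.88580
ELX→IRD→OBL→ELX: 2.177 × 0.8748 × 0.4535 = 0.86366
Maximum is ELX→OBL→HVN→ELX at 0.8942; no arbitrage — every cycle loses value.

0.8942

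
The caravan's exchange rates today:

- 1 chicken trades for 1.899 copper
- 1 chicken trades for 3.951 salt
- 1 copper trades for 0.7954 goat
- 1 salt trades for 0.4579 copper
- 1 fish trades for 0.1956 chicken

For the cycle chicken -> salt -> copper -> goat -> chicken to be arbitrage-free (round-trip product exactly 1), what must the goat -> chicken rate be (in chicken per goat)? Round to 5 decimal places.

0.69492

Known legs of the cycle: 3.951 × 0.4579 × 0.7954 = 1.43900817066
For no arbitrage the full-cycle product must be 1, so the missing rate is 1 / 1.43900817066 ≈ 0.6949231.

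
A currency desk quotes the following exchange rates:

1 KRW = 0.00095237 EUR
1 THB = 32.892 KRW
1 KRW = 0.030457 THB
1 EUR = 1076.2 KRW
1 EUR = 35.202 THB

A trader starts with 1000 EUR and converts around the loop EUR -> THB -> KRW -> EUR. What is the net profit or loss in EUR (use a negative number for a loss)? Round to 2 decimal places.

1000 EUR × 35.202 = 35202 THB
35202 THB × 32.892 = 1157864.184 KRW
1157864.184 KRW × 0.00095237 = 1102.71511291608 EUR
Net change: 1102.71511291608 − 1000 = 102.71511291608 EUR

102.72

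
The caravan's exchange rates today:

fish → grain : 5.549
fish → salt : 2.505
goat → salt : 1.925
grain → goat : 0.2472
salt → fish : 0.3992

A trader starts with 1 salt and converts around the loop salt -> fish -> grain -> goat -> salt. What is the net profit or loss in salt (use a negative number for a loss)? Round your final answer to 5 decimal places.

0.05411

1 salt × 0.3992 = 0.3992 fish
0.3992 fish × 5.549 = 2.2151608 grain
2.2151608 grain × 0.2472 = 0.54758774976 goat
0.54758774976 goat × 1.925 = 1.054106418288 salt
Net change: 1.054106418288 − 1 = 0.054106418288 salt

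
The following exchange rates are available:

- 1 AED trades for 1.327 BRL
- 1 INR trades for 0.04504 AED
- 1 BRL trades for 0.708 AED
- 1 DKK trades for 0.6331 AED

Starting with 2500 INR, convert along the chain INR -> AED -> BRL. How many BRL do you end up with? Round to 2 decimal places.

149.42

2500 INR × 0.04504 = 112.6 AED
112.6 AED × 1.327 = 149.4202 BRL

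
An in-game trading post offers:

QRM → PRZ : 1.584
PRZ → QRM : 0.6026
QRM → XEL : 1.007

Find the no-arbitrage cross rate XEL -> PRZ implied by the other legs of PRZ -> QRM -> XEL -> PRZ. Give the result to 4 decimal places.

Known legs of the cycle: 0.6026 × 1.007 = 0.6068182
For no arbitrage the full-cycle product must be 1, so the missing rate is 1 / 0.6068182 ≈ 1.647940.

1.6479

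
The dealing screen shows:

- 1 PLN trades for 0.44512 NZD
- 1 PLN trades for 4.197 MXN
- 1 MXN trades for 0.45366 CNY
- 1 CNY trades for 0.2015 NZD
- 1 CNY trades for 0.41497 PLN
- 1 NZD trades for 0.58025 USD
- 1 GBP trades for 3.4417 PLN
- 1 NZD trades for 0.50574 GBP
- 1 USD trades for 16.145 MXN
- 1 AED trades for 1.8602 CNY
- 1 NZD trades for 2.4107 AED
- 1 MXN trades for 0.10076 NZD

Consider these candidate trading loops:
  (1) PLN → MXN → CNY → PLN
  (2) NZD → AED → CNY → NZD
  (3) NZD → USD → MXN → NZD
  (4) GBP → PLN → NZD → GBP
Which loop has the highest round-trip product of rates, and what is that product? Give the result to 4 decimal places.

(1) 4.197 × 0.45366 × 0.41497 = 0.79011
(2) 2.4107 × 1.8602 × 0.2015 = 0.90360
(3) 0.58025 × 16.145 × 0.10076 = 0.94393
(4) 3.4417 × 0.44512 × 0.50574 = 0.77478
Highest is cycle (3) at 0.9439 (≤1, no arbitrage).

0.9439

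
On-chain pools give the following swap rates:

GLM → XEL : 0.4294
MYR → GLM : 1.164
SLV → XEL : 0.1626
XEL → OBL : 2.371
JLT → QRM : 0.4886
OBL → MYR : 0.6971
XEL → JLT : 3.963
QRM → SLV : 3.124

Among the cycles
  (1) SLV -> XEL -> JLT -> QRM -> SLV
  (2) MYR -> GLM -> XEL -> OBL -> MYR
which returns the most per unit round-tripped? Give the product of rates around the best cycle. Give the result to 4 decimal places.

0.9836

(1) 0.1626 × 3.963 × 0.4886 × 3.124 = 0.98358
(2) 1.164 × 0.4294 × 2.371 × 0.6971 = 0.82612
Highest is cycle (1) at 0.9836 (≤1, no arbitrage).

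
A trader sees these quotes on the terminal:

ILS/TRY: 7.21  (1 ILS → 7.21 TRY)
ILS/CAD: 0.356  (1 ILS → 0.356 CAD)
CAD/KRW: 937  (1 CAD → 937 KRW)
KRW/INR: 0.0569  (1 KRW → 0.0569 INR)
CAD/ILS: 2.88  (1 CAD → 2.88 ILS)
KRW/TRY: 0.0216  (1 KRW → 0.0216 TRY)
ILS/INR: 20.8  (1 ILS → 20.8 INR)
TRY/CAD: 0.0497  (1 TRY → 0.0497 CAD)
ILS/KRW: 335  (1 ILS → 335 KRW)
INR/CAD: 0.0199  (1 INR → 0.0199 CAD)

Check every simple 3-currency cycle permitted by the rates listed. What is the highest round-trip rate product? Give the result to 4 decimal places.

1.1921

ILS→INR→CAD→ILS: 20.8 × 0.0199 × 2.88 = 1.19209
INR→CAD→KRW→INR: 0.0199 × 937 × 0.0569 = 1.06097
ILS→TRY→CAD→ILS: 7.21 × 0.0497 × 2.88 = 1.03201
TRY→CAD→KRW→TRY: 0.0497 × 937 × 0.0216 = 1.00589
Maximum is ILS→INR→CAD→ILS at 1.1921; arbitrage exists.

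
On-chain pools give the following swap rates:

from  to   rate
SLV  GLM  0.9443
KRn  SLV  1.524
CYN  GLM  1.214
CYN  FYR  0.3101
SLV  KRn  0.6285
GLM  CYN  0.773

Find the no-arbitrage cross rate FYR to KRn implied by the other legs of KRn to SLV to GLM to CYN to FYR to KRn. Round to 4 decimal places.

2.8988

Known legs of the cycle: 1.524 × 0.9443 × 0.773 × 0.3101 = 0.34496593956636
For no arbitrage the full-cycle product must be 1, so the missing rate is 1 / 0.34496593956636 ≈ 2.898837.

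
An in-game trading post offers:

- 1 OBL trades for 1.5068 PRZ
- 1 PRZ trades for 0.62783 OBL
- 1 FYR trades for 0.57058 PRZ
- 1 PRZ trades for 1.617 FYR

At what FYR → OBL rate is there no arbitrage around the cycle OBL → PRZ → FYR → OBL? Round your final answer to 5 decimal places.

Known legs of the cycle: 1.5068 × 1.617 = 2.4364956
For no arbitrage the full-cycle product must be 1, so the missing rate is 1 / 2.4364956 ≈ 0.4104255.

0.41043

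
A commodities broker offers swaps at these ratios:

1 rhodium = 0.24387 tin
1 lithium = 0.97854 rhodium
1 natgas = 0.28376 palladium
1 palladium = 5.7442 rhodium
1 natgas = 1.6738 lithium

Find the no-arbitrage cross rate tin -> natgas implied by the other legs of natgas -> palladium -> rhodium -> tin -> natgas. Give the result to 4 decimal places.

2.5157

Known legs of the cycle: 0.28376 × 5.7442 × 0.24387 = 0.39750180620304
For no arbitrage the full-cycle product must be 1, so the missing rate is 1 / 0.39750180620304 ≈ 2.515712.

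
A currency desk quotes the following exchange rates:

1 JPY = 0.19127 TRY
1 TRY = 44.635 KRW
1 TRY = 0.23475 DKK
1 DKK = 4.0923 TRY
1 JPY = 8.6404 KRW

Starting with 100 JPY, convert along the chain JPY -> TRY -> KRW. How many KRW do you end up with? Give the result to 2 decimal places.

853.73

100 JPY × 0.19127 = 19.127 TRY
19.127 TRY × 44.635 = 853.733645 KRW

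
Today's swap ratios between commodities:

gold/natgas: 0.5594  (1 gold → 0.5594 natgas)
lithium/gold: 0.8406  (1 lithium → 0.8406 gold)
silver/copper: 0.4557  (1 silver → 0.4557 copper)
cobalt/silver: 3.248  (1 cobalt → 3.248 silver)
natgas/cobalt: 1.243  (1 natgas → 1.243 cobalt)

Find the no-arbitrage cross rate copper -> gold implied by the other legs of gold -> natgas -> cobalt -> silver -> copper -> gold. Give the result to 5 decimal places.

Known legs of the cycle: 0.5594 × 1.243 × 3.248 × 0.4557 = 1.02917360596512
For no arbitrage the full-cycle product must be 1, so the missing rate is 1 / 1.02917360596512 ≈ 0.9716534.

0.97165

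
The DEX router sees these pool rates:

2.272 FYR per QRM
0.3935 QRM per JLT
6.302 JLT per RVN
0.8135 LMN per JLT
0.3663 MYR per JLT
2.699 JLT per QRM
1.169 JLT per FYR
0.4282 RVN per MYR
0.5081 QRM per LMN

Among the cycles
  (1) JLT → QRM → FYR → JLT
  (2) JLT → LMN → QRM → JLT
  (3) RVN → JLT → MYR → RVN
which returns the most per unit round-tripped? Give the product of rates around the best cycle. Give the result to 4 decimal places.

1.1156

(1) 0.3935 × 2.272 × 1.169 = 1.04512
(2) 0.8135 × 0.5081 × 2.699 = 1.11560
(3) 6.302 × 0.3663 × 0.4282 = 0.98847
Highest is cycle (2) at 1.1156 (>1, arbitrage).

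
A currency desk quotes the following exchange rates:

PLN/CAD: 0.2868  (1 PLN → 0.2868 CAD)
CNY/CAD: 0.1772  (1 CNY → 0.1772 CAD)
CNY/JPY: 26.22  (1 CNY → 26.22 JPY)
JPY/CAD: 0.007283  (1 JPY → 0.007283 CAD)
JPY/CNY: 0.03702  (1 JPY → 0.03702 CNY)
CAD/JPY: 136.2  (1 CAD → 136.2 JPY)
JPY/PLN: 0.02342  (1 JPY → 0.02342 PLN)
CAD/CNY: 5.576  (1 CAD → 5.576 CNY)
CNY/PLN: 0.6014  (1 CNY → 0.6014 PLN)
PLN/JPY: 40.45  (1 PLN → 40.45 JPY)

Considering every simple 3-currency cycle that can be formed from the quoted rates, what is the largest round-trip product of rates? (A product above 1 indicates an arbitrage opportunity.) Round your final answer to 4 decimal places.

1.0648

JPY→CAD→CNY→JPY: 0.007283 × 5.576 × 26.22 = 1.06479
CNY→PLN→CAD→CNY: 0.6014 × 0.2868 × 5.576 = 0.96176
JPY→PLN→CAD→JPY: 0.02342 × 0.2868 × 136.2 = 0.91484
JPY→CNY→PLN→JPY: 0.03702 × 0.6014 × 40.45 = 0.90057
JPY→CNY→CAD→JPY: 0.03702 × 0.1772 × 136.2 = 0.89346
Maximum is JPY→CAD→CNY→JPY at 1.0648; arbitrage exists.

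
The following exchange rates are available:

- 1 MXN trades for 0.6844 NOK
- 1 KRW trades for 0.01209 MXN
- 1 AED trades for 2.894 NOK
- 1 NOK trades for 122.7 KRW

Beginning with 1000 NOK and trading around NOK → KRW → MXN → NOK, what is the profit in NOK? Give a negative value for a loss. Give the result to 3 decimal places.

15.268

1000 NOK × 122.7 = 122700 KRW
122700 KRW × 0.01209 = 1483.443 MXN
1483.443 MXN × 0.6844 = 1015.2683892 NOK
Net change: 1015.2683892 − 1000 = 15.2683892 NOK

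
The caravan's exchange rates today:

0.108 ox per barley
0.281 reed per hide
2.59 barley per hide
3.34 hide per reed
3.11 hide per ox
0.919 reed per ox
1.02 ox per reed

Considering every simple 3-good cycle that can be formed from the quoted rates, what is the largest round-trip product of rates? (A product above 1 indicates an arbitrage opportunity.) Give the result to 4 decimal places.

0.8914

reed→ox→hide→reed: 1.02 × 3.11 × 0.281 = 0.89139
barley→ox→hide→barley: 0.108 × 3.11 × 2.59 = 0.86993
Maximum is reed→ox→hide→reed at 0.8914; no arbitrage — every cycle loses value.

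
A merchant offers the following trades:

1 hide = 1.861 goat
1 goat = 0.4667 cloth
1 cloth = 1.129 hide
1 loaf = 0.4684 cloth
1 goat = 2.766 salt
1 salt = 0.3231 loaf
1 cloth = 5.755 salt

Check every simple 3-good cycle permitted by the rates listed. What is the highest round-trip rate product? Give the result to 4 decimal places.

cloth→hide→goat→cloth: 1.129 × 1.861 × 0.4667 = 0.98057
cloth→salt→loaf→cloth: 5.755 × 0.3231 × 0.4684 = 0.87096
Maximum is cloth→hide→goat→cloth at 0.9806; no arbitrage — every cycle loses value.

0.9806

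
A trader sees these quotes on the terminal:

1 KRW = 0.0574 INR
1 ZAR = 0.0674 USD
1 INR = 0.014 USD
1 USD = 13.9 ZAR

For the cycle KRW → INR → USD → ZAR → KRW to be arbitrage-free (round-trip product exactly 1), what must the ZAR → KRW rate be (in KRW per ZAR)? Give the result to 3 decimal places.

89.525

Known legs of the cycle: 0.0574 × 0.014 × 13.9 = 0.01117004
For no arbitrage the full-cycle product must be 1, so the missing rate is 1 / 0.01117004 ≈ 89.52519.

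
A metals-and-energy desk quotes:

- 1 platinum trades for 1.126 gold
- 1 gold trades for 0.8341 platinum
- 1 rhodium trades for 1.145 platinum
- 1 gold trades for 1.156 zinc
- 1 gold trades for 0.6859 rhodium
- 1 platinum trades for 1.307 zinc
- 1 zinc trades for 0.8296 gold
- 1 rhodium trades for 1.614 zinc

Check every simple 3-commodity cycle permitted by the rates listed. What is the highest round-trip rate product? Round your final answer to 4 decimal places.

gold→rhodium→zinc→gold: 0.6859 × 1.614 × 0.8296 = 0.91840
gold→platinum→zinc→gold: 0.8341 × 1.307 × 0.8296 = 0.90440
gold→rhodium→platinum→gold: 0.6859 × 1.145 × 1.126 = 0.88431
Maximum is gold→rhodium→zinc→gold at 0.9184; no arbitrage — every cycle loses value.

0.9184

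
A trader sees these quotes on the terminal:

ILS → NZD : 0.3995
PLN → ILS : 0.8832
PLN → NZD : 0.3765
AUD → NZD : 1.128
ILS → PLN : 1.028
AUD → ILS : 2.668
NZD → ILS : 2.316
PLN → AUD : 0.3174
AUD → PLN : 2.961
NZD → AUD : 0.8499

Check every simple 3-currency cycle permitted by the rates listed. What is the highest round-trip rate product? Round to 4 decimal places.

0.9475

PLN→NZD→AUD→PLN: 0.3765 × 0.8499 × 2.961 = 0.94748
NZD→AUD→ILS→NZD: 0.8499 × 2.668 × 0.3995 = 0.90588
PLN→NZD→ILS→PLN: 0.3765 × 2.316 × 1.028 = 0.89639
PLN→AUD→ILS→PLN: 0.3174 × 2.668 × 1.028 = 0.87053
Maximum is PLN→NZD→AUD→PLN at 0.9475; no arbitrage — every cycle loses value.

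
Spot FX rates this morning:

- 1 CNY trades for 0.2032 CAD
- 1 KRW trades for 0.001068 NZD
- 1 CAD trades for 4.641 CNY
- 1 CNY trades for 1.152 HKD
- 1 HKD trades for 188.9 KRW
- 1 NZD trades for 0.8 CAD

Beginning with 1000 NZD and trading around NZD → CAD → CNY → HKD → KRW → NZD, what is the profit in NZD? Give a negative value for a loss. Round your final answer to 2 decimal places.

1000 NZD × 0.8 = 800 CAD
800 CAD × 4.641 = 3712.8 CNY
3712.8 CNY × 1.152 = 4277.1456 HKD
4277.1456 HKD × 188.9 = 807952.80384 KRW
807952.80384 KRW × 0.001068 = 862.89359450112 NZD
Net change: 862.89359450112 − 1000 = -137.10640549888 NZD

-137.11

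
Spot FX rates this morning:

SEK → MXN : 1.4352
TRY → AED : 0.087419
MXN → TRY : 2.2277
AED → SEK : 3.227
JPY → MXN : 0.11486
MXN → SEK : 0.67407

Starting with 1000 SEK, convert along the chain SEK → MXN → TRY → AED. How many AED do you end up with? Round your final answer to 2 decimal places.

279.50

1000 SEK × 1.4352 = 1435.2 MXN
1435.2 MXN × 2.2277 = 3197.19504 TRY
3197.19504 TRY × 0.087419 = 279.49559320176 AED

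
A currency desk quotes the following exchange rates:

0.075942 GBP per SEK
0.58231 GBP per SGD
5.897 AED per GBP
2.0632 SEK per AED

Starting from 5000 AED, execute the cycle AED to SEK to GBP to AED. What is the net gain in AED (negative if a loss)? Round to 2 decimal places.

5000 AED × 2.0632 = 10316 SEK
10316 SEK × 0.075942 = 783.417672 GBP
783.417672 GBP × 5.897 = 4619.814011784 AED
Net change: 4619.814011784 − 5000 = -380.185988216 AED

-380.19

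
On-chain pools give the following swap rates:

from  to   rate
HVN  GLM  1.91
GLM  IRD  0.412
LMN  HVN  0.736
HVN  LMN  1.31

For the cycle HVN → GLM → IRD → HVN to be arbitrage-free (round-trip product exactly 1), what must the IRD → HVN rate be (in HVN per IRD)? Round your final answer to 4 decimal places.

Known legs of the cycle: 1.91 × 0.412 = 0.78692
For no arbitrage the full-cycle product must be 1, so the missing rate is 1 / 0.78692 ≈ 1.270777.

1.2708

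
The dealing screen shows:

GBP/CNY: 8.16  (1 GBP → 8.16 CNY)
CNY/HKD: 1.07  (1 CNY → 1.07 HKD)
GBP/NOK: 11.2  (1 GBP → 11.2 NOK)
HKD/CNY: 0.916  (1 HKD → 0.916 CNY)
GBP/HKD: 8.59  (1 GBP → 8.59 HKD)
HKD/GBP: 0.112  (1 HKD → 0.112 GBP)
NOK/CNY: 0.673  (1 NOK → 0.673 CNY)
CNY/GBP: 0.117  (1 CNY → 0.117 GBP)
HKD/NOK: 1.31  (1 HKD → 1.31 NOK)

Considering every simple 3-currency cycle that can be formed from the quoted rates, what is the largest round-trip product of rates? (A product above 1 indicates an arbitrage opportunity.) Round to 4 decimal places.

GBP→CNY→HKD→GBP: 8.16 × 1.07 × 0.112 = 0.97789
NOK→CNY→HKD→NOK: 0.673 × 1.07 × 1.31 = 0.94334
GBP→HKD→CNY→GBP: 8.59 × 0.916 × 0.117 = 0.92061
GBP→NOK→CNY→GBP: 11.2 × 0.673 × 0.117 = 0.88190
Maximum is GBP→CNY→HKD→GBP at 0.9779; no arbitrage — every cycle loses value.

0.9779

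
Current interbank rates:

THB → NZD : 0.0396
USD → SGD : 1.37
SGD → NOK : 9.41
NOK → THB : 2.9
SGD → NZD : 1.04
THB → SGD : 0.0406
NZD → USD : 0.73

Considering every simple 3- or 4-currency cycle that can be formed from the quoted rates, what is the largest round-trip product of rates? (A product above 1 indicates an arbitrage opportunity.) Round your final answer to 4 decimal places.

SGD→NOK→THB→SGD: 9.41 × 2.9 × 0.0406 = 1.10793
SGD→NZD→USD→SGD: 1.04 × 0.73 × 1.37 = 1.04010
Maximum is SGD→NOK→THB→SGD at 1.1079; arbitrage exists.

1.1079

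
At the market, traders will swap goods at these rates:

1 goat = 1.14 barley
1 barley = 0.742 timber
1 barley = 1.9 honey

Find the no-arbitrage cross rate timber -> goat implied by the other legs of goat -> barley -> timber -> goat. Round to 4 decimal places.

Known legs of the cycle: 1.14 × 0.742 = 0.84588
For no arbitrage the full-cycle product must be 1, so the missing rate is 1 / 0.84588 ≈ 1.182201.

1.1822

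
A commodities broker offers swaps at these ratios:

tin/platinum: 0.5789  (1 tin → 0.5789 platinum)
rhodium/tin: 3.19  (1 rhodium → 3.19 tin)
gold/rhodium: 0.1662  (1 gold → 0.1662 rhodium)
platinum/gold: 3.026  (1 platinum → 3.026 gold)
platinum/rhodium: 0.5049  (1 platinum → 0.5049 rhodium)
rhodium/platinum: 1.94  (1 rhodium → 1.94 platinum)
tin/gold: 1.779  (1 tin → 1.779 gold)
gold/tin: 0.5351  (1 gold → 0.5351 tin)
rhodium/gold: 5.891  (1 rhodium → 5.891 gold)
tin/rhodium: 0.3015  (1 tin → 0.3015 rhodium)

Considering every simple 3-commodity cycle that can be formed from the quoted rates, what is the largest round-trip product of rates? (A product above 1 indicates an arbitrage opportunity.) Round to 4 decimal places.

0.9757

gold→rhodium→platinum→gold: 0.1662 × 1.94 × 3.026 = 0.97567
gold→tin→rhodium→gold: 0.5351 × 0.3015 × 5.891 = 0.95041
gold→rhodium→tin→gold: 0.1662 × 3.19 × 1.779 = 0.94319
gold→tin→platinum→gold: 0.5351 × 0.5789 × 3.026 = 0.93736
rhodium→tin→platinum→rhodium: 3.19 × 0.5789 × 0.5049 = 0.93239
Maximum is gold→rhodium→platinum→gold at 0.9757; no arbitrage — every cycle loses value.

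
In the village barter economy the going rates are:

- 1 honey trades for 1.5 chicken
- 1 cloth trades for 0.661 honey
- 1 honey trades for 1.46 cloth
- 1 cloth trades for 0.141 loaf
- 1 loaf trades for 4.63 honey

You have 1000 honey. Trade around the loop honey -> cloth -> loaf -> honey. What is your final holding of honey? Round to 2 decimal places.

953.13

1000 honey × 1.46 = 1460 cloth
1460 cloth × 0.141 = 205.86 loaf
205.86 loaf × 4.63 = 953.1318 honey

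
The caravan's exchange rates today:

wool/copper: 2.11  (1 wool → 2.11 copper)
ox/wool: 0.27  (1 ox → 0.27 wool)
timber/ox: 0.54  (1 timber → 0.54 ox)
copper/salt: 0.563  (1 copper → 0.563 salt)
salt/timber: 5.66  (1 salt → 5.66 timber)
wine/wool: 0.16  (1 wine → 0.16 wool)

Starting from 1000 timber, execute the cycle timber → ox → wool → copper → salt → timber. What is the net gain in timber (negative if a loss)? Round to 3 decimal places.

1000 timber × 0.54 = 540 ox
540 ox × 0.27 = 145.8 wool
145.8 wool × 2.11 = 307.638 copper
307.638 copper × 0.563 = 173.200194 salt
173.200194 salt × 5.66 = 980.31309804 timber
Net change: 980.31309804 − 1000 = -19.68690196 timber

-19.687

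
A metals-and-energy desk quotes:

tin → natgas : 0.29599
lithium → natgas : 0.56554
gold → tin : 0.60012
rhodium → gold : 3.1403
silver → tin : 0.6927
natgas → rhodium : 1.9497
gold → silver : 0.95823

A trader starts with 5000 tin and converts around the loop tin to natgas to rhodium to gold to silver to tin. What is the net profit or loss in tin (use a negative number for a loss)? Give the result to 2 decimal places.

5000 tin × 0.29599 = 1479.95 natgas
1479.95 natgas × 1.9497 = 2885.458515 rhodium
2885.458515 rhodium × 3.1403 = 9061.2053746545 gold
9061.2053746545 gold × 0.95823 = 8682.718826155181535 silver
8682.718826155181535 silver × 0.6927 = 6014.5193308776942492945 tin
Net change: 6014.5193308776942492945 − 5000 = 1014.5193308776942492945 tin

1014.52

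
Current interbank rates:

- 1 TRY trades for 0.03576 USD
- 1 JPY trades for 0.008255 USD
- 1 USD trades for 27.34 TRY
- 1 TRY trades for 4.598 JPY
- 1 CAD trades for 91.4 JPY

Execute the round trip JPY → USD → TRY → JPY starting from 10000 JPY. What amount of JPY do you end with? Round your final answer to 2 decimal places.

10377.30

10000 JPY × 0.008255 = 82.55 USD
82.55 USD × 27.34 = 2256.917 TRY
2256.917 TRY × 4.598 = 10377.304366 JPY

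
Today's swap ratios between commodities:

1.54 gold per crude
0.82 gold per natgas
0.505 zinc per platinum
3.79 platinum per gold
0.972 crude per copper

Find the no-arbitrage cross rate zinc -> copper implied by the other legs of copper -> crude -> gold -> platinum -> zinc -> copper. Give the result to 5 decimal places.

0.34905

Known legs of the cycle: 0.972 × 1.54 × 3.79 × 0.505 = 2.864953476
For no arbitrage the full-cycle product must be 1, so the missing rate is 1 / 2.864953476 ≈ 0.3490458.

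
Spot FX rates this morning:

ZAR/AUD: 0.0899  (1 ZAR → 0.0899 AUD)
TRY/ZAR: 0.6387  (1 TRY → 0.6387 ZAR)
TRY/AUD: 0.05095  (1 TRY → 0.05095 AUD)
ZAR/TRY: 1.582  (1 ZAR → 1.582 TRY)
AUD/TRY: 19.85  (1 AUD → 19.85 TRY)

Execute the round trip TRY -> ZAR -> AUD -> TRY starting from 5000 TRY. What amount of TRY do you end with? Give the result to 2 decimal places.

5000 TRY × 0.6387 = 3193.5 ZAR
3193.5 ZAR × 0.0899 = 287.09565 AUD
287.09565 AUD × 19.85 = 5698.8486525 TRY

5698.85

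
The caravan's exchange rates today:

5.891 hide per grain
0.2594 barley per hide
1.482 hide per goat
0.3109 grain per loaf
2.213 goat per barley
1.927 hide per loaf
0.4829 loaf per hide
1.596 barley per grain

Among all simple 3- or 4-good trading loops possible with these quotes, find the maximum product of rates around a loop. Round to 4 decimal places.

0.8844

loaf→grain→hide→loaf: 0.3109 × 5.891 × 0.4829 = 0.88444
barley→goat→hide→barley: 2.213 × 1.482 × 0.2594 = 0.85075
Maximum is loaf→grain→hide→loaf at 0.8844; no arbitrage — every cycle loses value.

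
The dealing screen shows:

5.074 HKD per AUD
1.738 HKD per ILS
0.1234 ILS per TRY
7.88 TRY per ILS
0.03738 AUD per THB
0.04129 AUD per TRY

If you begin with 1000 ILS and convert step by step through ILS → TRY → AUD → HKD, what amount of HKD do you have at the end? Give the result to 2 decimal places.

1650.90

1000 ILS × 7.88 = 7880 TRY
7880 TRY × 0.04129 = 325.3652 AUD
325.3652 AUD × 5.074 = 1650.9030248 HKD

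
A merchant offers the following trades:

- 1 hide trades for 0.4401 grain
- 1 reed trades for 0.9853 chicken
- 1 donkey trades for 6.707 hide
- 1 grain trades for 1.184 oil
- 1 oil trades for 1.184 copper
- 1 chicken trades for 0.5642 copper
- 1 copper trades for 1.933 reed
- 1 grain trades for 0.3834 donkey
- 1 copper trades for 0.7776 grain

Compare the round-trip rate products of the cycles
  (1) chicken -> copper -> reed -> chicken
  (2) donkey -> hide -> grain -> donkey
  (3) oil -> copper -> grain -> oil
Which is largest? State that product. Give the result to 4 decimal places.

1.1317

(1) 0.5642 × 1.933 × 0.9853 = 1.07457
(2) 6.707 × 0.4401 × 0.3834 = 1.13170
(3) 1.184 × 0.7776 × 1.184 = 1.09008
Highest is cycle (2) at 1.1317 (>1, arbitrage).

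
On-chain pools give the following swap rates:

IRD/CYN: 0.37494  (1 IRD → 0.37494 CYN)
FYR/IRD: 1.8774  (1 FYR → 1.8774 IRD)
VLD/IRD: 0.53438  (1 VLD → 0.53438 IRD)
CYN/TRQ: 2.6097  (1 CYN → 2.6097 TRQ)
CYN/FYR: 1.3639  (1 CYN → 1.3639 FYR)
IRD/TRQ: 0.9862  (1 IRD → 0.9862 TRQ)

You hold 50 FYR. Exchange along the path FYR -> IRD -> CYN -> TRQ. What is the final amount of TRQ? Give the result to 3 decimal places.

91.850

50 FYR × 1.8774 = 93.87 IRD
93.87 IRD × 0.37494 = 35.1956178 CYN
35.1956178 CYN × 2.6097 = 91.85000377266 TRQ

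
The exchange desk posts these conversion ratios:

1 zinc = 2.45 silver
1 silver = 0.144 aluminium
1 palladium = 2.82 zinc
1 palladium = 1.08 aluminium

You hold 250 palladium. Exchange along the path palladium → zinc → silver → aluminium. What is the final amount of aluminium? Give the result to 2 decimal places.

250 palladium × 2.82 = 705 zinc
705 zinc × 2.45 = 1727.25 silver
1727.25 silver × 0.144 = 248.724 aluminium

248.72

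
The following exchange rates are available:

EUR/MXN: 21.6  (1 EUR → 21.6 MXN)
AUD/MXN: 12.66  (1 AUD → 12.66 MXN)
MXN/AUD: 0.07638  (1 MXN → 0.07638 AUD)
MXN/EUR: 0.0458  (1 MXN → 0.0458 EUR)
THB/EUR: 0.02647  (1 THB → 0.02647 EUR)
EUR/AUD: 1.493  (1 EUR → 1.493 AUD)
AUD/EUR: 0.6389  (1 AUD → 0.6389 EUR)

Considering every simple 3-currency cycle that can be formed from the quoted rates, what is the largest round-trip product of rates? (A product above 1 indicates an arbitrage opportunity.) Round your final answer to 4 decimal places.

MXN→AUD→EUR→MXN: 0.07638 × 0.6389 × 21.6 = 1.05406
MXN→EUR→AUD→MXN: 0.0458 × 1.493 × 12.66 = 0.86568
Maximum is MXN→AUD→EUR→MXN at 1.0541; arbitrage exists.

1.0541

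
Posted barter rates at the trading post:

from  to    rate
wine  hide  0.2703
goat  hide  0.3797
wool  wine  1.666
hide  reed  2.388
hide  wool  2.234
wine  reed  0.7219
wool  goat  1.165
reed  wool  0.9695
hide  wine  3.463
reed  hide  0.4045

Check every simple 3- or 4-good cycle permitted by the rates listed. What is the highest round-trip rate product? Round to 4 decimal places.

1.1660

wine→reed→wool→wine: 0.7219 × 0.9695 × 1.666 = 1.16600
hide→wool→wine→reed→hide: 2.234 × 1.666 × 0.7219 × 0.4045 = 1.08681
hide→reed→wool→wine→hide: 2.388 × 0.9695 × 1.666 × 0.2703 = 1.04257
hide→reed→wool→goat→hide: 2.388 × 0.9695 × 1.165 × 0.3797 = 1.02411
hide→wine→reed→hide: 3.463 × 0.7219 × 0.4045 = 1.01123
hide→wool→wine→hide: 2.234 × 1.666 × 0.2703 = 1.00601
hide→wool→goat→hide: 2.234 × 1.165 × 0.3797 = 0.98821
Maximum is wine→reed→wool→wine at 1.1660; arbitrage exists.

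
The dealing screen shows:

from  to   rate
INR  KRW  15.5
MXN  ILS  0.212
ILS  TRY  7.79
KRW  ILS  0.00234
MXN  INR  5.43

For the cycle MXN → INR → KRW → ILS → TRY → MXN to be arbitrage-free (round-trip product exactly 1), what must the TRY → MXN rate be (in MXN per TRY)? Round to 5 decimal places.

0.65180

Known legs of the cycle: 5.43 × 15.5 × 0.00234 × 7.79 = 1.534210119
For no arbitrage the full-cycle product must be 1, so the missing rate is 1 / 1.534210119 ≈ 0.6518012.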